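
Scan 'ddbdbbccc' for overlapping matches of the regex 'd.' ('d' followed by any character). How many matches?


Pattern: d. means 'd' followed by any character.
Scanning 'ddbdbbccc' position-by-position:
  Pos 0: window 'dd' -> MATCH
  Pos 1: window 'db' -> MATCH
  Pos 2: window 'bd' -> no
  Pos 3: window 'db' -> MATCH
  Pos 4: window 'bb' -> no
  Pos 5: window 'bc' -> no
  Pos 6: window 'cc' -> no
  Pos 7: window 'cc' -> no
  Pos 8: window 'c' -> no
Total matches: 3

3


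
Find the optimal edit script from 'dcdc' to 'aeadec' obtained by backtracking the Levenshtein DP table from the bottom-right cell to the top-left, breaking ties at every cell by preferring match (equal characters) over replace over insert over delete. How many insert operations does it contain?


Edit distance = 4. Backtracking from cell (4, 6) with preference match > replace > insert > delete,
then listing the resulting alignment 'dcdc' -> 'aeadec' left to right:
  Step 1: insert 'a' [insertion #1]
  Step 2: replace d->e
  Step 3: replace c->a
  Step 4: keep 'd'
  Step 5: insert 'e' [insertion #2]
  Step 6: keep 'c'
Total insertions: 2

2


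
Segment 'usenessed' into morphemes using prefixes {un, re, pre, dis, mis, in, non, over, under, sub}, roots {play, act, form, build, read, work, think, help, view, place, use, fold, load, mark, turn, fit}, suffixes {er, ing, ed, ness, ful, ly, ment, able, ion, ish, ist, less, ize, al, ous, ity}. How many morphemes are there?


Segmenting 'usenessed' against the inventory:
  'use' -> root (morpheme 1)
  'ness' -> suffix (morpheme 2)
  'ed' -> suffix (morpheme 3)
Total morphemes: 3

3


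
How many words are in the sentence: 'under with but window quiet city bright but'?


Counting words by splitting on spaces:
  Word 1: 'under'
  Word 2: 'with'
  Word 3: 'but'
  Word 4: 'window'
  Word 5: 'quiet'
  Word 6: 'city'
  Word 7: 'bright'
  Word 8: 'but'
Total words: 8

8


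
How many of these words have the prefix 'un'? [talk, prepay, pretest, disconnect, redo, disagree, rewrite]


Checking each word for prefix 'un':
  'talk' -> no (count: 0)
  'prepay' -> no (count: 0)
  'pretest' -> no (count: 0)
  'disconnect' -> no (count: 0)
  'redo' -> no (count: 0)
  'disagree' -> no (count: 0)
  'rewrite' -> no (count: 0)
Total with prefix 'un': 0

0


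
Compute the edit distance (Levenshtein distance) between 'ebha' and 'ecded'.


Building DP table for s1='ebha' (len 4) and s2='ecded' (len 5):
       e  c  d  e  d
    0  1  2  3  4  5
  e 1  0  1  2  3  4
  b 2  1  1  2  3  4
  h 3  2  2  2  3  4
  a 4  3  3  3  3  4
Edit distance = dp[4][5] = 4

4


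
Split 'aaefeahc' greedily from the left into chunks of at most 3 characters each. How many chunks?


'aaefeahc' has 8 characters.
Chunking with max size 3:
  Chunk 1: 'aae' (positions 0-2)
  Chunk 2: 'fea' (positions 3-5)
  Chunk 3: 'hc' (positions 6-7)
Total chunks: ceil(8 / 3) = 3

3


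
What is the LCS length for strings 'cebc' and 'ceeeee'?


DP table for LCS of 'cebc' and 'ceeeee':
       c  e  e  e  e  e
    0  0  0  0  0  0  0
  c 0  1  1  1  1  1  1
  e 0  1  2  2  2  2  2
  b 0  1  2  2  2  2  2
  c 0  1  2  2  2  2  2
LCS: 'ce'
LCS length = 2

2


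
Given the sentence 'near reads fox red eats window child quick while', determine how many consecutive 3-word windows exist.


Word trigrams from [9] words:
  Trigram 1: (near reads fox)
  Trigram 2: (reads fox red)
  Trigram 3: (fox red eats)
  Trigram 4: (red eats window)
  Trigram 5: (eats window child)
  Trigram 6: (window child quick)
  Trigram 7: (child quick while)
Total word trigrams: 9 - 2 = 7

7


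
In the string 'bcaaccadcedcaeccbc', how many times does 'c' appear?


Scanning 'bcaaccadcedcaeccbc' for 'c':
  Position 1: 'c' -> MATCH (count: 1)
  Position 4: 'c' -> MATCH (count: 2)
  Position 5: 'c' -> MATCH (count: 3)
  Position 8: 'c' -> MATCH (count: 4)
  Position 11: 'c' -> MATCH (count: 5)
  Position 14: 'c' -> MATCH (count: 6)
  Position 15: 'c' -> MATCH (count: 7)
  Position 17: 'c' -> MATCH (count: 8)
Total occurrences of 'c': 8

8


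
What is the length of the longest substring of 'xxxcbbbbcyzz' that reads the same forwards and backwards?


Scanning 'xxxcbbbbcyzz' for palindromic substrings.
Substring at positions 3-8: 'cbbbbc'.
Check: reverse('cbbbbc') = 'cbbbbc' -> palindrome confirmed.
Neighbouring characters ('x' / 'y') break symmetry, so it cannot extend further.
No longer palindromic substring exists; longest length = 6

6


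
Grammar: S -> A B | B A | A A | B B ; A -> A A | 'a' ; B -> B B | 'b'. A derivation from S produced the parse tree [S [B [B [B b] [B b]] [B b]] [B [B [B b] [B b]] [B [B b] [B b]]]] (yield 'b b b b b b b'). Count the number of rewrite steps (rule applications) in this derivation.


Every bracketed nonterminal node [X ...] in the tree is produced by exactly one rule application.
Reading the tree off as a leftmost derivation:
  Step 1: S  =>  B B   (applied S -> B B)
  Step 2: B B  =>  B B B   (applied B -> B B)
  Step 3: B B B  =>  B B B B   (applied B -> B B)
  Step 4: B B B B  =>  b B B B   (applied B -> b)
  Step 5: b B B B  =>  b b B B   (applied B -> b)
  Step 6: b b B B  =>  b b b B   (applied B -> b)
  Step 7: b b b B  =>  b b b B B   (applied B -> B B)
  Step 8: b b b B B  =>  b b b B B B   (applied B -> B B)
  Step 9: b b b B B B  =>  b b b b B B   (applied B -> b)
  Step 10: b b b b B B  =>  b b b b b B   (applied B -> b)
  Step 11: b b b b b B  =>  b b b b b B B   (applied B -> B B)
  Step 12: b b b b b B B  =>  b b b b b b B   (applied B -> b)
  Step 13: b b b b b b B  =>  b b b b b b b   (applied B -> b)
Final yield: b b b b b b b
Total rewrite steps: 13

13


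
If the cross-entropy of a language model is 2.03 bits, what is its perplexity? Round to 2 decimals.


Perplexity formula: PP = 2^H
H = 2.03
PP = 2^2.03
Decompose: 2^2.03 = 2^2 * 2^0.03
2^2 = 4, 2^0.03 ~ 1.0210121
PP ~ 4 * 1.0210121 = 4.0840484
Rounded to 2 decimals: 4.08

4.08


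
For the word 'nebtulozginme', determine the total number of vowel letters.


Scanning each character of 'nebtulozginme':
  Position 1: 'n' -> consonant (running count: 0)
  Position 2: 'e' -> vowel (running count: 1)
  Position 3: 'b' -> consonant (running count: 1)
  Position 4: 't' -> consonant (running count: 1)
  Position 5: 'u' -> vowel (running count: 2)
  Position 6: 'l' -> consonant (running count: 2)
  Position 7: 'o' -> vowel (running count: 3)
  Position 8: 'z' -> consonant (running count: 3)
  Position 9: 'g' -> consonant (running count: 3)
  Position 10: 'i' -> vowel (running count: 4)
  Position 11: 'n' -> consonant (running count: 4)
  Position 12: 'm' -> consonant (running count: 4)
  Position 13: 'e' -> vowel (running count: 5)
Total vowels: 5

5


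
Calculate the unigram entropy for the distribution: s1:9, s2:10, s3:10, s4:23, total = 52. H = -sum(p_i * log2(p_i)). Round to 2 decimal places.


Computing entropy H = -sum(p_i * log2(p_i)):
  s1: p = 9/52 = 0.1731, -p*log2(p) = 0.4380
  s2: p = 10/52 = 0.1923, -p*log2(p) = 0.4574
  s3: p = 10/52 = 0.1923, -p*log2(p) = 0.4574
  s4: p = 23/52 = 0.4423, -p*log2(p) = 0.5205
H = sum of terms = 1.8733
Rounded to 2 decimals: 1.87

1.87


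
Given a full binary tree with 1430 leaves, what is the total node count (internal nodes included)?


Leaf nodes (terminals): 1430
Internal nodes = n - 1 = 1430 - 1 = 1429
Total = leaves + internal = 1430 + 1429 = 2859

2859


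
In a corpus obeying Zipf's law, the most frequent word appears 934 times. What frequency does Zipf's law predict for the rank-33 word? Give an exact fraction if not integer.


Zipf's law: freq(rank) = f1 / rank
f1 = 934, rank = 33
freq = 934 / 33
GCD(934, 33) = 1
Simplified: 934/33

934/33


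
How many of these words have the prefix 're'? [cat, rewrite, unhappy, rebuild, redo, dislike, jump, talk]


Checking each word for prefix 're':
  'cat' -> no (count: 0)
  'rewrite' -> YES, starts with 're' (count: 1)
  'unhappy' -> no (count: 1)
  'rebuild' -> YES, starts with 're' (count: 2)
  'redo' -> YES, starts with 're' (count: 3)
  'dislike' -> no (count: 3)
  'jump' -> no (count: 3)
  'talk' -> no (count: 3)
Total with prefix 're': 3

3


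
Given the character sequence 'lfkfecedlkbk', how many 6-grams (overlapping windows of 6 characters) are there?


String 'lfkfecedlkbk' has length L = 12.
Number of overlapping n-grams = L - n + 1
Substituting: 12 - 6 + 1 = 7

7


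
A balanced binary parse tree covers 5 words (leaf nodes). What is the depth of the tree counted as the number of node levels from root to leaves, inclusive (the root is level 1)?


In a balanced binary tree with n leaves the deepest leaf is ceil(log2(n)) edges below the root,
so counting node levels inclusive of root and leaves gives ceil(log2(n)) + 1 levels.
log2(5) = 2.3219
ceil(2.3219) = 3
levels = 3 + 1 = 4

4


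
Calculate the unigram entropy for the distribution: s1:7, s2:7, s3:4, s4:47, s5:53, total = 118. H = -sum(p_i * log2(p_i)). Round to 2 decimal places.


Computing entropy H = -sum(p_i * log2(p_i)):
  s1: p = 7/118 = 0.0593, -p*log2(p) = 0.2418
  s2: p = 7/118 = 0.0593, -p*log2(p) = 0.2418
  s3: p = 4/118 = 0.0339, -p*log2(p) = 0.1655
  s4: p = 47/118 = 0.3983, -p*log2(p) = 0.5290
  s5: p = 53/118 = 0.4492, -p*log2(p) = 0.5186
H = sum of terms = 1.6967
Rounded to 2 decimals: 1.70

1.70


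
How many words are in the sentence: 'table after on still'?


Counting words by splitting on spaces:
  Word 1: 'table'
  Word 2: 'after'
  Word 3: 'on'
  Word 4: 'still'
Total words: 4

4


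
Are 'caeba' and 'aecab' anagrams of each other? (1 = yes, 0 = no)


Sort characters of 'caeba': 'aabce'
Sort characters of 'aecab': 'aabce'
Sorted forms match -> they ARE anagrams
Result: 1

1


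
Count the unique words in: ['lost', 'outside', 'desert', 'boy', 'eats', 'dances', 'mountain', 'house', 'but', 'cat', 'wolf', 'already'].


Listing all tokens and tracking unique types:
  Token 1: 'lost' -> NEW (unique so far: 1)
  Token 2: 'outside' -> NEW (unique so far: 2)
  Token 3: 'desert' -> NEW (unique so far: 3)
  Token 4: 'boy' -> NEW (unique so far: 4)
  Token 5: 'eats' -> NEW (unique so far: 5)
  Token 6: 'dances' -> NEW (unique so far: 6)
  Token 7: 'mountain' -> NEW (unique so far: 7)
  Token 8: 'house' -> NEW (unique so far: 8)
  Token 9: 'but' -> NEW (unique so far: 9)
  Token 10: 'cat' -> NEW (unique so far: 10)
  Token 11: 'wolf' -> NEW (unique so far: 11)
  Token 12: 'already' -> NEW (unique so far: 12)
Unique types: ('already', 'boy', 'but', 'cat', 'dances', 'desert', 'eats', 'house', 'lost', 'mountain', 'outside', 'wolf')
Vocabulary size: 12

12


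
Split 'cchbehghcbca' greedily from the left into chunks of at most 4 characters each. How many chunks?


'cchbehghcbca' has 12 characters.
Chunking with max size 4:
  Chunk 1: 'cchb' (positions 0-3)
  Chunk 2: 'ehgh' (positions 4-7)
  Chunk 3: 'cbca' (positions 8-11)
Total chunks: ceil(12 / 4) = 3

3


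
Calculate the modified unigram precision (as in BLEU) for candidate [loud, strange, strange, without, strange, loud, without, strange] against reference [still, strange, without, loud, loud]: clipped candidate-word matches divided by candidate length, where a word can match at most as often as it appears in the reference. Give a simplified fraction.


Reference word counts: {'loud': 2, 'still': 1, 'strange': 1, 'without': 1}
Checking each candidate word (with clipping):
  'loud' -> in reference (ref count 2, used 1/2) -> match (matches: 1)
  'strange' -> in reference (ref count 1, used 1/1) -> match (matches: 2)
  'strange' -> ref count 1 already used up (1/1) -> clipped, no match (matches: 2)
  'without' -> in reference (ref count 1, used 1/1) -> match (matches: 3)
  'strange' -> ref count 1 already used up (1/1) -> clipped, no match (matches: 3)
  'loud' -> in reference (ref count 2, used 2/2) -> match (matches: 4)
  'without' -> ref count 1 already used up (1/1) -> clipped, no match (matches: 4)
  'strange' -> ref count 1 already used up (1/1) -> clipped, no match (matches: 4)
Clipped matches: 4, Candidate length: 8
Precision = 4/8 = 1/2

1/2


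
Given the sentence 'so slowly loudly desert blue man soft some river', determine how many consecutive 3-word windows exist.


Word trigrams from [9] words:
  Trigram 1: (so slowly loudly)
  Trigram 2: (slowly loudly desert)
  Trigram 3: (loudly desert blue)
  Trigram 4: (desert blue man)
  Trigram 5: (blue man soft)
  Trigram 6: (man soft some)
  Trigram 7: (soft some river)
Total word trigrams: 9 - 2 = 7

7


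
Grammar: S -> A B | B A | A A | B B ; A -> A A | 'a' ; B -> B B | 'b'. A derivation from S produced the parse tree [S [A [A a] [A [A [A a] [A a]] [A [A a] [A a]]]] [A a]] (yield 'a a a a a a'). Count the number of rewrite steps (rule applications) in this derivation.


Every bracketed nonterminal node [X ...] in the tree is produced by exactly one rule application.
Reading the tree off as a leftmost derivation:
  Step 1: S  =>  A A   (applied S -> A A)
  Step 2: A A  =>  A A A   (applied A -> A A)
  Step 3: A A A  =>  a A A   (applied A -> a)
  Step 4: a A A  =>  a A A A   (applied A -> A A)
  Step 5: a A A A  =>  a A A A A   (applied A -> A A)
  Step 6: a A A A A  =>  a a A A A   (applied A -> a)
  Step 7: a a A A A  =>  a a a A A   (applied A -> a)
  Step 8: a a a A A  =>  a a a A A A   (applied A -> A A)
  Step 9: a a a A A A  =>  a a a a A A   (applied A -> a)
  Step 10: a a a a A A  =>  a a a a a A   (applied A -> a)
  Step 11: a a a a a A  =>  a a a a a a   (applied A -> a)
Final yield: a a a a a a
Total rewrite steps: 11

11


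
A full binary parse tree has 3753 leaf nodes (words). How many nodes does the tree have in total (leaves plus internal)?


Leaf nodes (terminals): 3753
Internal nodes = n - 1 = 3753 - 1 = 3752
Total = leaves + internal = 3753 + 3752 = 7505

7505


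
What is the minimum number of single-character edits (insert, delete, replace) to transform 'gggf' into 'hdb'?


Building DP table for s1='gggf' (len 4) and s2='hdb' (len 3):
       h  d  b
    0  1  2  3
  g 1  1  2  3
  g 2  2  2  3
  g 3  3  3  3
  f 4  4  4  4
Edit distance = dp[4][3] = 4

4


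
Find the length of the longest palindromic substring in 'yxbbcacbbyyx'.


Scanning 'yxbbcacbbyyx' for palindromic substrings.
Substring at positions 2-8: 'bbcacbb'.
Check: reverse('bbcacbb') = 'bbcacbb' -> palindrome confirmed.
Neighbouring characters ('x' / 'y') break symmetry, so it cannot extend further.
No longer palindromic substring exists; longest length = 7

7


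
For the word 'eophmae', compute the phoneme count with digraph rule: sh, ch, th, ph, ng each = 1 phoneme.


Parsing 'eophmae' greedily, digraphs first:
  'e' -> vowel phoneme (phonemes so far: 1)
  'o' -> vowel phoneme (phonemes so far: 2)
  'ph' -> digraph (1 consonant phoneme) (phonemes so far: 3)
  'm' -> consonant phoneme (phonemes so far: 4)
  'a' -> vowel phoneme (phonemes so far: 5)
  'e' -> vowel phoneme (phonemes so far: 6)
Total phonemes: 6

6


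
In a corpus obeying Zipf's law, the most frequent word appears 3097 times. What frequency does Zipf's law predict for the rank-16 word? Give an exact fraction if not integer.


Zipf's law: freq(rank) = f1 / rank
f1 = 3097, rank = 16
freq = 3097 / 16
GCD(3097, 16) = 1
Simplified: 3097/16

3097/16


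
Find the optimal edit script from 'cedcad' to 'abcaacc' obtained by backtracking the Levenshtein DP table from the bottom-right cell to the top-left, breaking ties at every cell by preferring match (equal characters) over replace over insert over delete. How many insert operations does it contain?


Edit distance = 6. Backtracking from cell (6, 7) with preference match > replace > insert > delete,
then listing the resulting alignment 'cedcad' -> 'abcaacc' left to right:
  Step 1: replace c->a
  Step 2: replace e->b
  Step 3: replace d->c
  Step 4: replace c->a
  Step 5: keep 'a'
  Step 6: insert 'c' [insertion #1]
  Step 7: replace d->c
Total insertions: 1

1


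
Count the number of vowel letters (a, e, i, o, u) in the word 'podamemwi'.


Scanning each character of 'podamemwi':
  Position 1: 'p' -> consonant (running count: 0)
  Position 2: 'o' -> vowel (running count: 1)
  Position 3: 'd' -> consonant (running count: 1)
  Position 4: 'a' -> vowel (running count: 2)
  Position 5: 'm' -> consonant (running count: 2)
  Position 6: 'e' -> vowel (running count: 3)
  Position 7: 'm' -> consonant (running count: 3)
  Position 8: 'w' -> consonant (running count: 3)
  Position 9: 'i' -> vowel (running count: 4)
Total vowels: 4

4


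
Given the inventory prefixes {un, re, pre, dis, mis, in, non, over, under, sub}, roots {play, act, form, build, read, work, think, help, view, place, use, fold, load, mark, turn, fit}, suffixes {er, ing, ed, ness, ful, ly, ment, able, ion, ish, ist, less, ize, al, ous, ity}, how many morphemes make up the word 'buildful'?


Segmenting 'buildful' against the inventory:
  'build' -> root (morpheme 1)
  'ful' -> suffix (morpheme 2)
Total morphemes: 2

2


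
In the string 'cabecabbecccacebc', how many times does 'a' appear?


Scanning 'cabecabbecccacebc' for 'a':
  Position 1: 'a' -> MATCH (count: 1)
  Position 5: 'a' -> MATCH (count: 2)
  Position 12: 'a' -> MATCH (count: 3)
Total occurrences of 'a': 3

3


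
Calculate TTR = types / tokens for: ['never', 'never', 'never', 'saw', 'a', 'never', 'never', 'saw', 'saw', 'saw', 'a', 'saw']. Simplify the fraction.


Tokens: 12
Unique types: ('a', 'never', 'saw') = 3
TTR = 3/12
Simplify: divide both by 3 -> 1/4
TTR = 1/4

1/4


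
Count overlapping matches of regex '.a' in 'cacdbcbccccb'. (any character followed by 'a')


Pattern: .a means any character followed by 'a'.
Scanning 'cacdbcbccccb' position-by-position:
  Pos 0: window 'ca' -> MATCH
  Pos 1: window 'ac' -> no
  Pos 2: window 'cd' -> no
  Pos 3: window 'db' -> no
  Pos 4: window 'bc' -> no
  Pos 5: window 'cb' -> no
  Pos 6: window 'bc' -> no
  Pos 7: window 'cc' -> no
  Pos 8: window 'cc' -> no
  Pos 9: window 'cc' -> no
  Pos 10: window 'cb' -> no
  Pos 11: window 'b' -> no
Total matches: 1

1


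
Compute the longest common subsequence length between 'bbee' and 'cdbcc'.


DP table for LCS of 'bbee' and 'cdbcc':
       c  d  b  c  c
    0  0  0  0  0  0
  b 0  0  0  1  1  1
  b 0  0  0  1  1  1
  e 0  0  0  1  1  1
  e 0  0  0  1  1  1
LCS: 'b'
LCS length = 1

1


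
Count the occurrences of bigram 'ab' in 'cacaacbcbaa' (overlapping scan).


Scanning 'cacaacbcbaa' for bigram 'ab':
  Position 0: 'ca' -> no
  Position 1: 'ac' -> no
  Position 2: 'ca' -> no
  Position 3: 'aa' -> no
  Position 4: 'ac' -> no
  Position 5: 'cb' -> no
  Position 6: 'bc' -> no
  Position 7: 'cb' -> no
  Position 8: 'ba' -> no
  Position 9: 'aa' -> no
Total matches: 0

0


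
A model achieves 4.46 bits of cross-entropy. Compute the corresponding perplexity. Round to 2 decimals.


Perplexity formula: PP = 2^H
H = 4.46
PP = 2^4.46
Decompose: 2^4.46 = 2^4 * 2^0.46
2^4 = 16, 2^0.46 ~ 1.3755418
PP ~ 16 * 1.3755418 = 22.0086688
Rounded to 2 decimals: 22.01

22.01


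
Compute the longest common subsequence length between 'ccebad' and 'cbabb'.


DP table for LCS of 'ccebad' and 'cbabb':
       c  b  a  b  b
    0  0  0  0  0  0
  c 0  1  1  1  1  1
  c 0  1  1  1  1  1
  e 0  1  1  1  1  1
  b 0  1  2  2  2  2
  a 0  1  2  3  3  3
  d 0  1  2  3  3  3
LCS: 'cba'
LCS length = 3

3


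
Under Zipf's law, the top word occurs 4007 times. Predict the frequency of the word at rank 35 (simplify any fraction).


Zipf's law: freq(rank) = f1 / rank
f1 = 4007, rank = 35
freq = 4007 / 35
GCD(4007, 35) = 1
Simplified: 4007/35

4007/35


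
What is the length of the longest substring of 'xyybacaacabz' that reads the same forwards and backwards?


Scanning 'xyybacaacabz' for palindromic substrings.
Substring at positions 3-10: 'bacaacab'.
Check: reverse('bacaacab') = 'bacaacab' -> palindrome confirmed.
Neighbouring characters ('y' / 'z') break symmetry, so it cannot extend further.
No longer palindromic substring exists; longest length = 8

8


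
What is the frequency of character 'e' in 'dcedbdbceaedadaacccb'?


Scanning 'dcedbdbceaedadaacccb' for 'e':
  Position 2: 'e' -> MATCH (count: 1)
  Position 8: 'e' -> MATCH (count: 2)
  Position 10: 'e' -> MATCH (count: 3)
Total occurrences of 'e': 3

3


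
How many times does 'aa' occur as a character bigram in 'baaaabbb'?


Scanning 'baaaabbb' for bigram 'aa':
  Position 0: 'ba' -> no
  Position 1: 'aa' -> MATCH
  Position 2: 'aa' -> MATCH
  Position 3: 'aa' -> MATCH
  Position 4: 'ab' -> no
  Position 5: 'bb' -> no
  Position 6: 'bb' -> no
Total matches: 3

3


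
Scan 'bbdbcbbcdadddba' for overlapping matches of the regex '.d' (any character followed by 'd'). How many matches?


Pattern: .d means any character followed by 'd'.
Scanning 'bbdbcbbcdadddba' position-by-position:
  Pos 0: window 'bb' -> no
  Pos 1: window 'bd' -> MATCH
  Pos 2: window 'db' -> no
  Pos 3: window 'bc' -> no
  Pos 4: window 'cb' -> no
  Pos 5: window 'bb' -> no
  Pos 6: window 'bc' -> no
  Pos 7: window 'cd' -> MATCH
  Pos 8: window 'da' -> no
  Pos 9: window 'ad' -> MATCH
  Pos 10: window 'dd' -> MATCH
  Pos 11: window 'dd' -> MATCH
  Pos 12: window 'db' -> no
  Pos 13: window 'ba' -> no
  Pos 14: window 'a' -> no
Total matches: 5

5


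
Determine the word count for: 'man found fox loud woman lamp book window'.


Counting words by splitting on spaces:
  Word 1: 'man'
  Word 2: 'found'
  Word 3: 'fox'
  Word 4: 'loud'
  Word 5: 'woman'
  Word 6: 'lamp'
  Word 7: 'book'
  Word 8: 'window'
Total words: 8

8


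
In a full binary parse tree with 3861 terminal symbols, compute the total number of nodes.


Leaf nodes (terminals): 3861
Internal nodes = n - 1 = 3861 - 1 = 3860
Total = leaves + internal = 3861 + 3860 = 7721

7721


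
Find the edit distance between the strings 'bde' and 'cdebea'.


Building DP table for s1='bde' (len 3) and s2='cdebea' (len 6):
       c  d  e  b  e  a
    0  1  2  3  4  5  6
  b 1  1  2  3  3  4  5
  d 2  2  1  2  3  4  5
  e 3  3  2  1  2  3  4
Edit distance = dp[3][6] = 4

4


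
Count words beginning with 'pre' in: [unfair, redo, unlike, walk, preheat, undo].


Checking each word for prefix 'pre':
  'unfair' -> no (count: 0)
  'redo' -> no (count: 0)
  'unlike' -> no (count: 0)
  'walk' -> no (count: 0)
  'preheat' -> YES, starts with 'pre' (count: 1)
  'undo' -> no (count: 1)
Total with prefix 'pre': 1

1


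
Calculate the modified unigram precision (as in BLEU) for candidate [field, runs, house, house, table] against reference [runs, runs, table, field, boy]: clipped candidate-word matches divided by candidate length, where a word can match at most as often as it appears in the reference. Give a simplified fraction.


Reference word counts: {'boy': 1, 'field': 1, 'runs': 2, 'table': 1}
Checking each candidate word (with clipping):
  'field' -> in reference (ref count 1, used 1/1) -> match (matches: 1)
  'runs' -> in reference (ref count 2, used 1/2) -> match (matches: 2)
  'house' -> not in reference -> no match (matches: 2)
  'house' -> not in reference -> no match (matches: 2)
  'table' -> in reference (ref count 1, used 1/1) -> match (matches: 3)
Clipped matches: 3, Candidate length: 5
Precision = 3/5

3/5


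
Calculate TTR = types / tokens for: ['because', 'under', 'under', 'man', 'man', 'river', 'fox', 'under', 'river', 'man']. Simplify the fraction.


Tokens: 10
Unique types: ('because', 'fox', 'man', 'river', 'under') = 5
TTR = 5/10
Simplify: divide both by 5 -> 1/2
TTR = 1/2

1/2


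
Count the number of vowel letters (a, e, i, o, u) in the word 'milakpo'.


Scanning each character of 'milakpo':
  Position 1: 'm' -> consonant (running count: 0)
  Position 2: 'i' -> vowel (running count: 1)
  Position 3: 'l' -> consonant (running count: 1)
  Position 4: 'a' -> vowel (running count: 2)
  Position 5: 'k' -> consonant (running count: 2)
  Position 6: 'p' -> consonant (running count: 2)
  Position 7: 'o' -> vowel (running count: 3)
Total vowels: 3

3


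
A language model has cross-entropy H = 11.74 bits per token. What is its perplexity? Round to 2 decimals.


Perplexity formula: PP = 2^H
H = 11.74
PP = 2^11.74
Decompose: 2^11.74 = 2^11 * 2^0.74
2^11 = 2048, 2^0.74 ~ 1.6701758
PP ~ 2048 * 1.6701758 = 3420.5200384
Rounded to 2 decimals: 3420.52

3420.52


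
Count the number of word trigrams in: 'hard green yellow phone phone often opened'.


Word trigrams from [7] words:
  Trigram 1: (hard green yellow)
  Trigram 2: (green yellow phone)
  Trigram 3: (yellow phone phone)
  Trigram 4: (phone phone often)
  Trigram 5: (phone often opened)
Total word trigrams: 7 - 2 = 5

5


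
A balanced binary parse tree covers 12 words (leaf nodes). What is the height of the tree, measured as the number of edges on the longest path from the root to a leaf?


In a balanced binary tree with n leaves the deepest leaf is ceil(log2(n)) edges below the root.
log2(12) = 3.5850
ceil(3.5850) = 4
height (edges) = 4

4


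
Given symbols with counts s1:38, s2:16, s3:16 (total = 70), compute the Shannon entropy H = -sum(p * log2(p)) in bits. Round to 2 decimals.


Computing entropy H = -sum(p_i * log2(p_i)):
  s1: p = 38/70 = 0.5429, -p*log2(p) = 0.4785
  s2: p = 16/70 = 0.2286, -p*log2(p) = 0.4867
  s3: p = 16/70 = 0.2286, -p*log2(p) = 0.4867
H = sum of terms = 1.4519
Rounded to 2 decimals: 1.45

1.45


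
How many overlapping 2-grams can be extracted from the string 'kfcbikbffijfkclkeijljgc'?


String 'kfcbikbffijfkclkeijljgc' has length L = 23.
Number of overlapping n-grams = L - n + 1
Substituting: 23 - 2 + 1 = 22

22


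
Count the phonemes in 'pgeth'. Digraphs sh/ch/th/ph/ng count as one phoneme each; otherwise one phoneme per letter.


Parsing 'pgeth' greedily, digraphs first:
  'p' -> consonant phoneme (phonemes so far: 1)
  'g' -> consonant phoneme (phonemes so far: 2)
  'e' -> vowel phoneme (phonemes so far: 3)
  'th' -> digraph (1 consonant phoneme) (phonemes so far: 4)
Total phonemes: 4

4


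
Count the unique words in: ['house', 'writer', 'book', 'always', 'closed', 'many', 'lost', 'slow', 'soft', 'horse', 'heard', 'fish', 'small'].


Listing all tokens and tracking unique types:
  Token 1: 'house' -> NEW (unique so far: 1)
  Token 2: 'writer' -> NEW (unique so far: 2)
  Token 3: 'book' -> NEW (unique so far: 3)
  Token 4: 'always' -> NEW (unique so far: 4)
  Token 5: 'closed' -> NEW (unique so far: 5)
  Token 6: 'many' -> NEW (unique so far: 6)
  Token 7: 'lost' -> NEW (unique so far: 7)
  Token 8: 'slow' -> NEW (unique so far: 8)
  Token 9: 'soft' -> NEW (unique so far: 9)
  Token 10: 'horse' -> NEW (unique so far: 10)
  Token 11: 'heard' -> NEW (unique so far: 11)
  Token 12: 'fish' -> NEW (unique so far: 12)
  Token 13: 'small' -> NEW (unique so far: 13)
Unique types: ('always', 'book', 'closed', 'fish', 'heard', 'horse', 'house', 'lost', 'many', 'slow', 'small', 'soft', 'writer')
Vocabulary size: 13

13


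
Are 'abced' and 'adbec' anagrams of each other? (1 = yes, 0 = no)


Sort characters of 'abced': 'abcde'
Sort characters of 'adbec': 'abcde'
Sorted forms match -> they ARE anagrams
Result: 1

1


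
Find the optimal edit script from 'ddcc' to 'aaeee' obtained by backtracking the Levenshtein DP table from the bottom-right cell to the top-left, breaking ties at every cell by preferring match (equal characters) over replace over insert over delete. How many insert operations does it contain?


Edit distance = 5. Backtracking from cell (4, 5) with preference match > replace > insert > delete,
then listing the resulting alignment 'ddcc' -> 'aaeee' left to right:
  Step 1: insert 'a' [insertion #1]
  Step 2: replace d->a
  Step 3: replace d->e
  Step 4: replace c->e
  Step 5: replace c->e
Total insertions: 1

1


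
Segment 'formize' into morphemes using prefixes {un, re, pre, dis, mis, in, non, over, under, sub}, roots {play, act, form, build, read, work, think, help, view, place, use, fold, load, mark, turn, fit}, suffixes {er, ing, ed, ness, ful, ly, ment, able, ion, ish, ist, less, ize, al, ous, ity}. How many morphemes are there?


Segmenting 'formize' against the inventory:
  'form' -> root (morpheme 1)
  'ize' -> suffix (morpheme 2)
Total morphemes: 2

2


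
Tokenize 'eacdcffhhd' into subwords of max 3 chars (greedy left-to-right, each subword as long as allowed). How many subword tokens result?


'eacdcffhhd' has 10 characters.
Chunking with max size 3:
  Chunk 1: 'eac' (positions 0-2)
  Chunk 2: 'dcf' (positions 3-5)
  Chunk 3: 'fhh' (positions 6-8)
  Chunk 4: 'd' (positions 9-9)
Total chunks: ceil(10 / 3) = 4

4


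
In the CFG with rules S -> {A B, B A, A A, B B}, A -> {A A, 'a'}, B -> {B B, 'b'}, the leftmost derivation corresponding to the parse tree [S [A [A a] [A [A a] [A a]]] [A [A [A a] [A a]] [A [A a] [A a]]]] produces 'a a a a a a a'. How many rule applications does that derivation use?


Every bracketed nonterminal node [X ...] in the tree is produced by exactly one rule application.
Reading the tree off as a leftmost derivation:
  Step 1: S  =>  A A   (applied S -> A A)
  Step 2: A A  =>  A A A   (applied A -> A A)
  Step 3: A A A  =>  a A A   (applied A -> a)
  Step 4: a A A  =>  a A A A   (applied A -> A A)
  Step 5: a A A A  =>  a a A A   (applied A -> a)
  Step 6: a a A A  =>  a a a A   (applied A -> a)
  Step 7: a a a A  =>  a a a A A   (applied A -> A A)
  Step 8: a a a A A  =>  a a a A A A   (applied A -> A A)
  Step 9: a a a A A A  =>  a a a a A A   (applied A -> a)
  Step 10: a a a a A A  =>  a a a a a A   (applied A -> a)
  Step 11: a a a a a A  =>  a a a a a A A   (applied A -> A A)
  Step 12: a a a a a A A  =>  a a a a a a A   (applied A -> a)
  Step 13: a a a a a a A  =>  a a a a a a a   (applied A -> a)
Final yield: a a a a a a a
Total rewrite steps: 13

13


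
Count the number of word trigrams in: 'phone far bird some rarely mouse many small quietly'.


Word trigrams from [9] words:
  Trigram 1: (phone far bird)
  Trigram 2: (far bird some)
  Trigram 3: (bird some rarely)
  Trigram 4: (some rarely mouse)
  Trigram 5: (rarely mouse many)
  Trigram 6: (mouse many small)
  Trigram 7: (many small quietly)
Total word trigrams: 9 - 2 = 7

7


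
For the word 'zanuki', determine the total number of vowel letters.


Scanning each character of 'zanuki':
  Position 1: 'z' -> consonant (running count: 0)
  Position 2: 'a' -> vowel (running count: 1)
  Position 3: 'n' -> consonant (running count: 1)
  Position 4: 'u' -> vowel (running count: 2)
  Position 5: 'k' -> consonant (running count: 2)
  Position 6: 'i' -> vowel (running count: 3)
Total vowels: 3

3


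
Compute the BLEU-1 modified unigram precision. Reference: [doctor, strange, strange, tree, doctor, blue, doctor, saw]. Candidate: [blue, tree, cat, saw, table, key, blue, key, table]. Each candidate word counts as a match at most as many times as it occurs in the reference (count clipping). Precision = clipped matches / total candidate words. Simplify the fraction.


Reference word counts: {'blue': 1, 'doctor': 3, 'saw': 1, 'strange': 2, 'tree': 1}
Checking each candidate word (with clipping):
  'blue' -> in reference (ref count 1, used 1/1) -> match (matches: 1)
  'tree' -> in reference (ref count 1, used 1/1) -> match (matches: 2)
  'cat' -> not in reference -> no match (matches: 2)
  'saw' -> in reference (ref count 1, used 1/1) -> match (matches: 3)
  'table' -> not in reference -> no match (matches: 3)
  'key' -> not in reference -> no match (matches: 3)
  'blue' -> ref count 1 already used up (1/1) -> clipped, no match (matches: 3)
  'key' -> not in reference -> no match (matches: 3)
  'table' -> not in reference -> no match (matches: 3)
Clipped matches: 3, Candidate length: 9
Precision = 3/9 = 1/3

1/3


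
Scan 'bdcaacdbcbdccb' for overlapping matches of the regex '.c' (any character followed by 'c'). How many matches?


Pattern: .c means any character followed by 'c'.
Scanning 'bdcaacdbcbdccb' position-by-position:
  Pos 0: window 'bd' -> no
  Pos 1: window 'dc' -> MATCH
  Pos 2: window 'ca' -> no
  Pos 3: window 'aa' -> no
  Pos 4: window 'ac' -> MATCH
  Pos 5: window 'cd' -> no
  Pos 6: window 'db' -> no
  Pos 7: window 'bc' -> MATCH
  Pos 8: window 'cb' -> no
  Pos 9: window 'bd' -> no
  Pos 10: window 'dc' -> MATCH
  Pos 11: window 'cc' -> MATCH
  Pos 12: window 'cb' -> no
  Pos 13: window 'b' -> no
Total matches: 5

5


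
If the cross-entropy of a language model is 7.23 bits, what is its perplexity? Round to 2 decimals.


Perplexity formula: PP = 2^H
H = 7.23
PP = 2^7.23
Decompose: 2^7.23 = 2^7 * 2^0.23
2^7 = 128, 2^0.23 ~ 1.1728349
PP ~ 128 * 1.1728349 = 150.1228672
Rounded to 2 decimals: 150.12

150.12


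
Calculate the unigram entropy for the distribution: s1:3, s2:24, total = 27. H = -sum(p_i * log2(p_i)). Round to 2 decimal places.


Computing entropy H = -sum(p_i * log2(p_i)):
  s1: p = 3/27 = 0.1111, -p*log2(p) = 0.3522
  s2: p = 24/27 = 0.8889, -p*log2(p) = 0.1510
H = sum of terms = 0.5032
Rounded to 2 decimals: 0.50

0.50


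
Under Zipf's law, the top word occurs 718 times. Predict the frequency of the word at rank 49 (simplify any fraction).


Zipf's law: freq(rank) = f1 / rank
f1 = 718, rank = 49
freq = 718 / 49
GCD(718, 49) = 1
Simplified: 718/49

718/49


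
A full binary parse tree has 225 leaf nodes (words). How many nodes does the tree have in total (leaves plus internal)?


Leaf nodes (terminals): 225
Internal nodes = n - 1 = 225 - 1 = 224
Total = leaves + internal = 225 + 224 = 449

449


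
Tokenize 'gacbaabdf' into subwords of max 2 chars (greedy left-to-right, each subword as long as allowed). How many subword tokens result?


'gacbaabdf' has 9 characters.
Chunking with max size 2:
  Chunk 1: 'ga' (positions 0-1)
  Chunk 2: 'cb' (positions 2-3)
  Chunk 3: 'aa' (positions 4-5)
  Chunk 4: 'bd' (positions 6-7)
  Chunk 5: 'f' (positions 8-8)
Total chunks: ceil(9 / 2) = 5

5


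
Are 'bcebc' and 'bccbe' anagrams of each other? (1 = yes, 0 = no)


Sort characters of 'bcebc': 'bbcce'
Sort characters of 'bccbe': 'bbcce'
Sorted forms match -> they ARE anagrams
Result: 1

1


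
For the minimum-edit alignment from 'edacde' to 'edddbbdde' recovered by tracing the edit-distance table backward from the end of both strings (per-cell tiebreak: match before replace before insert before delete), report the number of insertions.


Edit distance = 5. Backtracking from cell (6, 9) with preference match > replace > insert > delete,
then listing the resulting alignment 'edacde' -> 'edddbbdde' left to right:
  Step 1: keep 'e'
  Step 2: insert 'd' [insertion #1]
  Step 3: insert 'd' [insertion #2]
  Step 4: keep 'd'
  Step 5: insert 'b' [insertion #3]
  Step 6: replace a->b
  Step 7: replace c->d
  Step 8: keep 'd'
  Step 9: keep 'e'
Total insertions: 3

3


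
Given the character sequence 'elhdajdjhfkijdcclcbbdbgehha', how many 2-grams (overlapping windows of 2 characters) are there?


String 'elhdajdjhfkijdcclcbbdbgehha' has length L = 27.
Number of overlapping n-grams = L - n + 1
Substituting: 27 - 2 + 1 = 26

26


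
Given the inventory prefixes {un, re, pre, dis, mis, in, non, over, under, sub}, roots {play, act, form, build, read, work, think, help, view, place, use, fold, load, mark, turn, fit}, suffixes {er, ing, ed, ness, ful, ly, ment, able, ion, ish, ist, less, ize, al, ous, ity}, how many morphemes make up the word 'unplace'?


Segmenting 'unplace' against the inventory:
  'un' -> prefix (morpheme 1)
  'place' -> root (morpheme 2)
Total morphemes: 2

2


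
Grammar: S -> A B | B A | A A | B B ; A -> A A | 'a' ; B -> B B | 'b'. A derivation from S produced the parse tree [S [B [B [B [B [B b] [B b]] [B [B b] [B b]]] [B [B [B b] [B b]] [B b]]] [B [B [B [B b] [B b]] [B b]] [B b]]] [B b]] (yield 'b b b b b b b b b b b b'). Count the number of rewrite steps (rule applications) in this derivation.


Every bracketed nonterminal node [X ...] in the tree is produced by exactly one rule application.
Reading the tree off as a leftmost derivation:
  Step 1: S  =>  B B   (applied S -> B B)
  Step 2: B B  =>  B B B   (applied B -> B B)
  Step 3: B B B  =>  B B B B   (applied B -> B B)
  Step 4: B B B B  =>  B B B B B   (applied B -> B B)
  Step 5: B B B B B  =>  B B B B B B   (applied B -> B B)
  Step 6: B B B B B B  =>  b B B B B B   (applied B -> b)
  Step 7: b B B B B B  =>  b b B B B B   (applied B -> b)
  Step 8: b b B B B B  =>  b b B B B B B   (applied B -> B B)
  Step 9: b b B B B B B  =>  b b b B B B B   (applied B -> b)
  Step 10: b b b B B B B  =>  b b b b B B B   (applied B -> b)
  Step 11: b b b b B B B  =>  b b b b B B B B   (applied B -> B B)
  Step 12: b b b b B B B B  =>  b b b b B B B B B   (applied B -> B B)
  Step 13: b b b b B B B B B  =>  b b b b b B B B B   (applied B -> b)
  Step 14: b b b b b B B B B  =>  b b b b b b B B B   (applied B -> b)
  Step 15: b b b b b b B B B  =>  b b b b b b b B B   (applied B -> b)
  Step 16: b b b b b b b B B  =>  b b b b b b b B B B   (applied B -> B B)
  Step 17: b b b b b b b B B B  =>  b b b b b b b B B B B   (applied B -> B B)
  Step 18: b b b b b b b B B B B  =>  b b b b b b b B B B B B   (applied B -> B B)
  Step 19: b b b b b b b B B B B B  =>  b b b b b b b b B B B B   (applied B -> b)
  Step 20: b b b b b b b b B B B B  =>  b b b b b b b b b B B B   (applied B -> b)
  Step 21: b b b b b b b b b B B B  =>  b b b b b b b b b b B B   (applied B -> b)
  Step 22: b b b b b b b b b b B B  =>  b b b b b b b b b b b B   (applied B -> b)
  Step 23: b b b b b b b b b b b B  =>  b b b b b b b b b b b b   (applied B -> b)
Final yield: b b b b b b b b b b b b
Total rewrite steps: 23

23


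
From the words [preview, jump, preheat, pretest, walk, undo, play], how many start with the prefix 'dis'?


Checking each word for prefix 'dis':
  'preview' -> no (count: 0)
  'jump' -> no (count: 0)
  'preheat' -> no (count: 0)
  'pretest' -> no (count: 0)
  'walk' -> no (count: 0)
  'undo' -> no (count: 0)
  'play' -> no (count: 0)
Total with prefix 'dis': 0

0


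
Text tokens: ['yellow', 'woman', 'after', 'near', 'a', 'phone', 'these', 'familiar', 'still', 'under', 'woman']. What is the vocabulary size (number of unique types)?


Listing all tokens and tracking unique types:
  Token 1: 'yellow' -> NEW (unique so far: 1)
  Token 2: 'woman' -> NEW (unique so far: 2)
  Token 3: 'after' -> NEW (unique so far: 3)
  Token 4: 'near' -> NEW (unique so far: 4)
  Token 5: 'a' -> NEW (unique so far: 5)
  Token 6: 'phone' -> NEW (unique so far: 6)
  Token 7: 'these' -> NEW (unique so far: 7)
  Token 8: 'familiar' -> NEW (unique so far: 8)
  Token 9: 'still' -> NEW (unique so far: 9)
  Token 10: 'under' -> NEW (unique so far: 10)
  Token 11: 'woman' -> duplicate (unique so far: 10)
Unique types: ('a', 'after', 'familiar', 'near', 'phone', 'still', 'these', 'under', 'woman', 'yellow')
Vocabulary size: 10

10


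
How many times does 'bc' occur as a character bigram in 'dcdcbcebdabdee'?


Scanning 'dcdcbcebdabdee' for bigram 'bc':
  Position 0: 'dc' -> no
  Position 1: 'cd' -> no
  Position 2: 'dc' -> no
  Position 3: 'cb' -> no
  Position 4: 'bc' -> MATCH
  Position 5: 'ce' -> no
  Position 6: 'eb' -> no
  Position 7: 'bd' -> no
  Position 8: 'da' -> no
  Position 9: 'ab' -> no
  Position 10: 'bd' -> no
  Position 11: 'de' -> no
  Position 12: 'ee' -> no
Total matches: 1

1


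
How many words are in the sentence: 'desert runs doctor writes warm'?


Counting words by splitting on spaces:
  Word 1: 'desert'
  Word 2: 'runs'
  Word 3: 'doctor'
  Word 4: 'writes'
  Word 5: 'warm'
Total words: 5

5


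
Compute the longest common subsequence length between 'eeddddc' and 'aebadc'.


DP table for LCS of 'eeddddc' and 'aebadc':
       a  e  b  a  d  c
    0  0  0  0  0  0  0
  e 0  0  1  1  1  1  1
  e 0  0  1  1  1  1  1
  d 0  0  1  1  1  2  2
  d 0  0  1  1  1  2  2
  d 0  0  1  1  1  2  2
  d 0  0  1  1  1  2  2
  c 0  0  1  1  1  2  3
LCS: 'edc'
LCS length = 3

3


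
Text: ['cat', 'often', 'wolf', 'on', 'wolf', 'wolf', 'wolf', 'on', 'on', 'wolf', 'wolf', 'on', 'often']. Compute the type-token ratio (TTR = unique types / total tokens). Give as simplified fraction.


Tokens: 13
Unique types: ('cat', 'often', 'on', 'wolf') = 4
TTR = 4/13
Already in lowest terms.

4/13
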